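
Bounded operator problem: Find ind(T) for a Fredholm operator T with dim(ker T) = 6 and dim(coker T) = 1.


The Fredholm index is defined as ind(T) = dim(ker T) - dim(coker T)
= 6 - 1
= 5

5


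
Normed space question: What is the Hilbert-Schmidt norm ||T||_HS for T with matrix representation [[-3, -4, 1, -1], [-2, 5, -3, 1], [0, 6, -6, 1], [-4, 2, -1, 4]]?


The Hilbert-Schmidt norm is sqrt(sum of squares of all entries).
Sum of squares = (-3)^2 + (-4)^2 + 1^2 + (-1)^2 + (-2)^2 + 5^2 + (-3)^2 + 1^2 + 0^2 + 6^2 + (-6)^2 + 1^2 + (-4)^2 + 2^2 + (-1)^2 + 4^2
= 9 + 16 + 1 + 1 + 4 + 25 + 9 + 1 + 0 + 36 + 36 + 1 + 16 + 4 + 1 + 16 = 176
||T||_HS = sqrt(176) = 13.2665

13.2665


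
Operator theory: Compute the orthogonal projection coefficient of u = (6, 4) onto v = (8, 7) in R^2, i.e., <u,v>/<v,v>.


Computing <u,v> = 6*8 + 4*7 = 76
Computing <v,v> = 8^2 + 7^2 = 113
Projection coefficient = 76/113 = 0.6726

0.6726


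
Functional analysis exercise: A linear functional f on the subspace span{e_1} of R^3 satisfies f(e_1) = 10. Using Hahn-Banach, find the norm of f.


The norm of f is given by ||f|| = sup_{||x||=1} |f(x)|.
On span{e_1}, ||e_1|| = 1, so ||f|| = |f(e_1)| / ||e_1||
= |10| / 1 = 10.0000

10.0000


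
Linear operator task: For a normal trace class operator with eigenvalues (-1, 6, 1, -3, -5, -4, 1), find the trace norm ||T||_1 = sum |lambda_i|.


For a normal operator, singular values equal |eigenvalues|.
Trace norm = sum |lambda_i| = 1 + 6 + 1 + 3 + 5 + 4 + 1
= 21

21


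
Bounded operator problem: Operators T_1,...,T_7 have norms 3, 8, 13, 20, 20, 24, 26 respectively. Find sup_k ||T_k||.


By the Uniform Boundedness Principle, the supremum of norms is finite.
sup_k ||T_k|| = max(3, 8, 13, 20, 20, 24, 26) = 26

26


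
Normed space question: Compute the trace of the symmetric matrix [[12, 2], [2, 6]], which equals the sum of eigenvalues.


For a self-adjoint (symmetric) matrix, the eigenvalues are real.
The sum of eigenvalues equals the trace of the matrix.
trace = 12 + 6 = 18

18


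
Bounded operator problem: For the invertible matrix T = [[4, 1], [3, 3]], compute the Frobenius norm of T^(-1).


det(T) = 4*3 - 1*3 = 9
T^(-1) = (1/9) * [[3, -1], [-3, 4]] = [[0.3333, -0.1111], [-0.3333, 0.4444]]
||T^(-1)||_F^2 = 0.3333^2 + (-0.1111)^2 + (-0.3333)^2 + 0.4444^2 = 0.4321
||T^(-1)||_F = sqrt(0.4321) = 0.6573

0.6573


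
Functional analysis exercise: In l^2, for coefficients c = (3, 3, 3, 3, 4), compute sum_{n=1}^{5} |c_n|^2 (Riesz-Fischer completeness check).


sum |c_n|^2 = 3^2 + 3^2 + 3^2 + 3^2 + 4^2
= 9 + 9 + 9 + 9 + 16
= 52

52


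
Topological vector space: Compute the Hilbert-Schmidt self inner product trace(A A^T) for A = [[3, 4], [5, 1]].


trace(A * A^T) = sum of squares of all entries
= 3^2 + 4^2 + 5^2 + 1^2
= 9 + 16 + 25 + 1
= 51

51


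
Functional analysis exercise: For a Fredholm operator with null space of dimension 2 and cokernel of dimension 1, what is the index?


The Fredholm index is defined as ind(T) = dim(ker T) - dim(coker T)
= 2 - 1
= 1

1


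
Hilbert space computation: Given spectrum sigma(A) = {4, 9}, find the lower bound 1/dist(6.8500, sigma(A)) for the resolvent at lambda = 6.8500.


dist(6.8500, {4, 9}) = min(|6.8500 - 4|, |6.8500 - 9|)
= min(2.8500, 2.1500) = 2.1500
Resolvent bound = 1/2.1500 = 0.4651

0.4651


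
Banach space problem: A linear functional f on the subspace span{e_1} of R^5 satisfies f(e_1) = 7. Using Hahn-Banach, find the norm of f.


The norm of f is given by ||f|| = sup_{||x||=1} |f(x)|.
On span{e_1}, ||e_1|| = 1, so ||f|| = |f(e_1)| / ||e_1||
= |7| / 1 = 7.0000

7.0000


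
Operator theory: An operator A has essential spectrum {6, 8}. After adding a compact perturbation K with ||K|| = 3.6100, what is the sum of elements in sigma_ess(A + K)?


By Weyl's theorem, the essential spectrum is invariant under compact perturbations.
sigma_ess(A + K) = sigma_ess(A) = {6, 8}
Sum = 6 + 8 = 14

14


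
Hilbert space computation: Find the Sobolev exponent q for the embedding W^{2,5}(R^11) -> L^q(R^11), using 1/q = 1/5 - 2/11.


Using the Sobolev embedding formula: 1/q = 1/p - k/n
1/q = 1/5 - 2/11 = 1/55
q = 1/(1/55) = 55

55.0000


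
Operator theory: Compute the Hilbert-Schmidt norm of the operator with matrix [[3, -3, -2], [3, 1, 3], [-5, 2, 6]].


The Hilbert-Schmidt norm is sqrt(sum of squares of all entries).
Sum of squares = 3^2 + (-3)^2 + (-2)^2 + 3^2 + 1^2 + 3^2 + (-5)^2 + 2^2 + 6^2
= 9 + 9 + 4 + 9 + 1 + 9 + 25 + 4 + 36 = 106
||T||_HS = sqrt(106) = 10.2956

10.2956


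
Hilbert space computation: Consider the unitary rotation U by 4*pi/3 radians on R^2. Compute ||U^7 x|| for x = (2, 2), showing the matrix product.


U is a rotation by theta = 4*pi/3
U^7 = rotation by 7*theta = 28*pi/3 = 4*pi/3 (mod 2*pi)
cos(4*pi/3) = -0.5000, sin(4*pi/3) = -0.8660
U^7 x = (-0.5000 * 2 - -0.8660 * 2, -0.8660 * 2 + -0.5000 * 2)
= (0.7321, -2.7321)
||U^7 x|| = sqrt(0.7321^2 + (-2.7321)^2) = sqrt(8.0000) = 2.8284

2.8284


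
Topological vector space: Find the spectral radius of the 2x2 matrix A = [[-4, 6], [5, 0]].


For a 2x2 matrix, eigenvalues satisfy lambda^2 - (trace)*lambda + det = 0
trace = -4 + 0 = -4
det = -4*0 - 6*5 = -30
discriminant = (-4)^2 - 4*(-30) = 136
spectral radius = max |eigenvalue| = 7.8310

7.8310


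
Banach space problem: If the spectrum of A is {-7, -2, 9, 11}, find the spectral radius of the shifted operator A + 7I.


Spectrum of A + 7I = {0, 5, 16, 18}
Spectral radius = max |lambda| over the shifted spectrum
= max(0, 5, 16, 18) = 18

18


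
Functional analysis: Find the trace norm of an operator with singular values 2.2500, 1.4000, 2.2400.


The nuclear norm is the sum of all singular values.
||T||_1 = 2.2500 + 1.4000 + 2.2400
= 5.8900

5.8900


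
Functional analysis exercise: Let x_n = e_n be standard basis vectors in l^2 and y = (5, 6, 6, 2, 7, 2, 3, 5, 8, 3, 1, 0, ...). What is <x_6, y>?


x_6 = e_6 is the standard basis vector with 1 in position 6.
<x_6, y> = y_6 = 2
As n -> infinity, <x_n, y> -> 0, confirming weak convergence of (x_n) to 0.

2


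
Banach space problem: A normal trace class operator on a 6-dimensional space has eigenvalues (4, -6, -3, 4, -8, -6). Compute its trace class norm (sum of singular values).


For a normal operator, singular values equal |eigenvalues|.
Trace norm = sum |lambda_i| = 4 + 6 + 3 + 4 + 8 + 6
= 31

31


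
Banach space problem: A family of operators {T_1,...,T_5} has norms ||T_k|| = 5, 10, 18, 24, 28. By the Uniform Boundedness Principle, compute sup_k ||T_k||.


By the Uniform Boundedness Principle, the supremum of norms is finite.
sup_k ||T_k|| = max(5, 10, 18, 24, 28) = 28

28


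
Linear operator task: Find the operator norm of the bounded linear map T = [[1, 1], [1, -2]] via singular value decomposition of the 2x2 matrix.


A^T A = [[2, -1], [-1, 5]]
trace(A^T A) = 7, det(A^T A) = 9
discriminant = 7^2 - 4*9 = 13
Largest eigenvalue of A^T A = (trace + sqrt(disc))/2 = 5.3028
||T|| = sqrt(5.3028) = 2.3028

2.3028


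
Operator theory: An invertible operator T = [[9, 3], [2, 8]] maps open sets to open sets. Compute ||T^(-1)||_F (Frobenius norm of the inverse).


det(T) = 9*8 - 3*2 = 66
T^(-1) = (1/66) * [[8, -3], [-2, 9]] = [[0.1212, -0.0455], [-0.0303, 0.1364]]
||T^(-1)||_F^2 = 0.1212^2 + (-0.0455)^2 + (-0.0303)^2 + 0.1364^2 = 0.0363
||T^(-1)||_F = sqrt(0.0363) = 0.1905

0.1905


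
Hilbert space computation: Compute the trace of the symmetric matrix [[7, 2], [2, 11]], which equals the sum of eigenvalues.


For a self-adjoint (symmetric) matrix, the eigenvalues are real.
The sum of eigenvalues equals the trace of the matrix.
trace = 7 + 11 = 18

18


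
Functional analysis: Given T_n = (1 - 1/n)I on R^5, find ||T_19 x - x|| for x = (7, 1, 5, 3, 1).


T_19 x - x = (1 - 1/19)x - x = -x/19
||x|| = sqrt(85) = 9.2195
||T_19 x - x|| = ||x||/19 = 9.2195/19 = 0.4852

0.4852


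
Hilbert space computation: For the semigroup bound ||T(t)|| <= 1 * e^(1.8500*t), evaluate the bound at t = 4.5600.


||T(4.5600)|| <= 1 * exp(1.8500 * 4.5600)
= 1 * exp(8.4360)
= 1 * 4610.0777
= 4610.0777

4610.0777


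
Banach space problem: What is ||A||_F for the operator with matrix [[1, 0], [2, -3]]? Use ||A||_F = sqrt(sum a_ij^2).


||A||_F^2 = sum a_ij^2
= 1^2 + 0^2 + 2^2 + (-3)^2
= 1 + 0 + 4 + 9 = 14
||A||_F = sqrt(14) = 3.7417

3.7417


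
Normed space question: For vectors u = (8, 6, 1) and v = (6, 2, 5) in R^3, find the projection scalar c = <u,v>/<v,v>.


Computing <u,v> = 8*6 + 6*2 + 1*5 = 65
Computing <v,v> = 6^2 + 2^2 + 5^2 = 65
Projection coefficient = 65/65 = 1.0000

1.0000


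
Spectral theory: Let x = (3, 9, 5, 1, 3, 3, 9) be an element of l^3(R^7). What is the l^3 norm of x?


The l^3 norm = (sum |x_i|^3)^(1/3)
Sum of 3th powers = 27 + 729 + 125 + 1 + 27 + 27 + 729 = 1665
||x||_3 = (1665)^(1/3) = 11.8524

11.8524


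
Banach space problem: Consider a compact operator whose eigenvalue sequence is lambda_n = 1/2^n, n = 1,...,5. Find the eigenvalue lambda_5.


The eigenvalue formula gives lambda_5 = 1/2^5
= 1/32
= 0.0312

0.0312


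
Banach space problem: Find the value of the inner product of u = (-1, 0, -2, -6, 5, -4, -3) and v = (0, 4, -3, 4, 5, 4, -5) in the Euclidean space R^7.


Computing the standard inner product <u, v> = sum u_i * v_i
= -1*0 + 0*4 + -2*-3 + -6*4 + 5*5 + -4*4 + -3*-5
= 0 + 0 + 6 + -24 + 25 + -16 + 15
= 6

6


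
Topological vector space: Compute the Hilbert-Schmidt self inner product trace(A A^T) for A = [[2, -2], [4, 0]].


trace(A * A^T) = sum of squares of all entries
= 2^2 + (-2)^2 + 4^2 + 0^2
= 4 + 4 + 16 + 0
= 24

24


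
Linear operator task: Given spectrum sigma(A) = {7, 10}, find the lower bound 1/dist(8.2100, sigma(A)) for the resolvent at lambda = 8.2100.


dist(8.2100, {7, 10}) = min(|8.2100 - 7|, |8.2100 - 10|)
= min(1.2100, 1.7900) = 1.2100
Resolvent bound = 1/1.2100 = 0.8264

0.8264


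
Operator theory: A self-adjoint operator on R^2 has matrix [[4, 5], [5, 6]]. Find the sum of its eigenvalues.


For a self-adjoint (symmetric) matrix, the eigenvalues are real.
The sum of eigenvalues equals the trace of the matrix.
trace = 4 + 6 = 10

10


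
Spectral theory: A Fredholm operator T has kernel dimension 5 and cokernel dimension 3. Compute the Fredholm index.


The Fredholm index is defined as ind(T) = dim(ker T) - dim(coker T)
= 5 - 3
= 2

2


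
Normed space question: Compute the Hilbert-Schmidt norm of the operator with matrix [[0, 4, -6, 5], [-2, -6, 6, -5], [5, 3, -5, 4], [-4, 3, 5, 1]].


The Hilbert-Schmidt norm is sqrt(sum of squares of all entries).
Sum of squares = 0^2 + 4^2 + (-6)^2 + 5^2 + (-2)^2 + (-6)^2 + 6^2 + (-5)^2 + 5^2 + 3^2 + (-5)^2 + 4^2 + (-4)^2 + 3^2 + 5^2 + 1^2
= 0 + 16 + 36 + 25 + 4 + 36 + 36 + 25 + 25 + 9 + 25 + 16 + 16 + 9 + 25 + 1 = 304
||T||_HS = sqrt(304) = 17.4356

17.4356


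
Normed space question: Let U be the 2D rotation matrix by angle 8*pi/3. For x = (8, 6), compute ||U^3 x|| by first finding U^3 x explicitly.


U is a rotation by theta = 8*pi/3
U^3 = rotation by 3*theta = 24*pi/3 = 0*pi/3 (mod 2*pi)
cos(0*pi/3) = 1.0000, sin(0*pi/3) = 0.0000
U^3 x = (1.0000 * 8 - 0.0000 * 6, 0.0000 * 8 + 1.0000 * 6)
= (8.0000, 6.0000)
||U^3 x|| = sqrt(8.0000^2 + 6.0000^2) = sqrt(100.0000) = 10.0000

10.0000


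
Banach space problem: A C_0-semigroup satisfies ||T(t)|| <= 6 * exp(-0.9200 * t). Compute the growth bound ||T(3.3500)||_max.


||T(3.3500)|| <= 6 * exp(-0.9200 * 3.3500)
= 6 * exp(-3.0820)
= 6 * 0.0459
= 0.2752

0.2752


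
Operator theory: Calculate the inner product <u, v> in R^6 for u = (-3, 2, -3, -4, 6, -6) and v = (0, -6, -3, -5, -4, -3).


Computing the standard inner product <u, v> = sum u_i * v_i
= -3*0 + 2*-6 + -3*-3 + -4*-5 + 6*-4 + -6*-3
= 0 + -12 + 9 + 20 + -24 + 18
= 11

11


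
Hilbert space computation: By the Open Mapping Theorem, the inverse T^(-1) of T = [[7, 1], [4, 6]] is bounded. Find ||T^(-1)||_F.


det(T) = 7*6 - 1*4 = 38
T^(-1) = (1/38) * [[6, -1], [-4, 7]] = [[0.1579, -0.0263], [-0.1053, 0.1842]]
||T^(-1)||_F^2 = 0.1579^2 + (-0.0263)^2 + (-0.1053)^2 + 0.1842^2 = 0.0706
||T^(-1)||_F = sqrt(0.0706) = 0.2658

0.2658


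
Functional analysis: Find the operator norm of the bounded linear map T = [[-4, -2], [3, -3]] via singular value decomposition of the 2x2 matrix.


A^T A = [[25, -1], [-1, 13]]
trace(A^T A) = 38, det(A^T A) = 324
discriminant = 38^2 - 4*324 = 148
Largest eigenvalue of A^T A = (trace + sqrt(disc))/2 = 25.0828
||T|| = sqrt(25.0828) = 5.0083

5.0083


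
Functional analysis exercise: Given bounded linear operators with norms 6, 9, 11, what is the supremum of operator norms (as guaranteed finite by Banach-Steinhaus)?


By the Uniform Boundedness Principle, the supremum of norms is finite.
sup_k ||T_k|| = max(6, 9, 11) = 11

11


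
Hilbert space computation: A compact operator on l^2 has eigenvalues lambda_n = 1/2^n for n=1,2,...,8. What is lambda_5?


The eigenvalue formula gives lambda_5 = 1/2^5
= 1/32
= 0.0312

0.0312


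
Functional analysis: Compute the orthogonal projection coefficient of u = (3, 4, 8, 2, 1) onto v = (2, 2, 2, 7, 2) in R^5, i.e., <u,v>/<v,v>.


Computing <u,v> = 3*2 + 4*2 + 8*2 + 2*7 + 1*2 = 46
Computing <v,v> = 2^2 + 2^2 + 2^2 + 7^2 + 2^2 = 65
Projection coefficient = 46/65 = 0.7077

0.7077


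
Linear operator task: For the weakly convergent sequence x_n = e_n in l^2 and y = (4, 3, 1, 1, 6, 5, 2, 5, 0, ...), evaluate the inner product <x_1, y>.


x_1 = e_1 is the standard basis vector with 1 in position 1.
<x_1, y> = y_1 = 4
As n -> infinity, <x_n, y> -> 0, confirming weak convergence of (x_n) to 0.

4


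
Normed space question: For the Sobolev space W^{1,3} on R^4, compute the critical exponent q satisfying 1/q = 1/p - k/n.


Using the Sobolev embedding formula: 1/q = 1/p - k/n
1/q = 1/3 - 1/4 = 1/12
q = 1/(1/12) = 12

12.0000


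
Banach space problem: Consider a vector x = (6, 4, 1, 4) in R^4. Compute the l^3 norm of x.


The l^3 norm = (sum |x_i|^3)^(1/3)
Sum of 3th powers = 216 + 64 + 1 + 64 = 345
||x||_3 = (345)^(1/3) = 7.0136

7.0136


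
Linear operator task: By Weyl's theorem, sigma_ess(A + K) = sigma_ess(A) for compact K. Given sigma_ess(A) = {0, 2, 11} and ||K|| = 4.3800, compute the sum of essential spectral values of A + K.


By Weyl's theorem, the essential spectrum is invariant under compact perturbations.
sigma_ess(A + K) = sigma_ess(A) = {0, 2, 11}
Sum = 0 + 2 + 11 = 13

13


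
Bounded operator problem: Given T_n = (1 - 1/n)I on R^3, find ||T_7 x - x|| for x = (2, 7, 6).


T_7 x - x = (1 - 1/7)x - x = -x/7
||x|| = sqrt(89) = 9.4340
||T_7 x - x|| = ||x||/7 = 9.4340/7 = 1.3477

1.3477


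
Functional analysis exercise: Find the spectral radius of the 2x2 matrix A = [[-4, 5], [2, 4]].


For a 2x2 matrix, eigenvalues satisfy lambda^2 - (trace)*lambda + det = 0
trace = -4 + 4 = 0
det = -4*4 - 5*2 = -26
discriminant = 0^2 - 4*(-26) = 104
spectral radius = max |eigenvalue| = 5.0990

5.0990


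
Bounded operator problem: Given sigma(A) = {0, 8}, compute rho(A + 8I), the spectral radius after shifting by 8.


Spectrum of A + 8I = {8, 16}
Spectral radius = max |lambda| over the shifted spectrum
= max(8, 16) = 16

16


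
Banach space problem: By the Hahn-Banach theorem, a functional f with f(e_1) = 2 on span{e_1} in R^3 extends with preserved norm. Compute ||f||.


The norm of f is given by ||f|| = sup_{||x||=1} |f(x)|.
On span{e_1}, ||e_1|| = 1, so ||f|| = |f(e_1)| / ||e_1||
= |2| / 1 = 2.0000

2.0000


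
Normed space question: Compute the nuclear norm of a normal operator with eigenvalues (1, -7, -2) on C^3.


For a normal operator, singular values equal |eigenvalues|.
Trace norm = sum |lambda_i| = 1 + 7 + 2
= 10

10


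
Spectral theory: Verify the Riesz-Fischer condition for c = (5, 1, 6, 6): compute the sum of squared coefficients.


sum |c_n|^2 = 5^2 + 1^2 + 6^2 + 6^2
= 25 + 1 + 36 + 36
= 98

98


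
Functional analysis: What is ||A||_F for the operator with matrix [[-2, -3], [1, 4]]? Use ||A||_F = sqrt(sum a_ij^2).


||A||_F^2 = sum a_ij^2
= (-2)^2 + (-3)^2 + 1^2 + 4^2
= 4 + 9 + 1 + 16 = 30
||A||_F = sqrt(30) = 5.4772

5.4772


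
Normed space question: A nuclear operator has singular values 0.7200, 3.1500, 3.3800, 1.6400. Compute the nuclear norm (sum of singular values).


The nuclear norm is the sum of all singular values.
||T||_1 = 0.7200 + 3.1500 + 3.3800 + 1.6400
= 8.8900

8.8900


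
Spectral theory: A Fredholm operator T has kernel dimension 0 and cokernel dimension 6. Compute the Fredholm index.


The Fredholm index is defined as ind(T) = dim(ker T) - dim(coker T)
= 0 - 6
= -6

-6


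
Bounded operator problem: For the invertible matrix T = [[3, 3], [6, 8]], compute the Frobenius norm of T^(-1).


det(T) = 3*8 - 3*6 = 6
T^(-1) = (1/6) * [[8, -3], [-6, 3]] = [[1.3333, -0.5000], [-1.0000, 0.5000]]
||T^(-1)||_F^2 = 1.3333^2 + (-0.5000)^2 + (-1.0000)^2 + 0.5000^2 = 3.2778
||T^(-1)||_F = sqrt(3.2778) = 1.8105

1.8105


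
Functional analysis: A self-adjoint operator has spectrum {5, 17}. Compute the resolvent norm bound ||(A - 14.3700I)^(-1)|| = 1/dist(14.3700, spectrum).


dist(14.3700, {5, 17}) = min(|14.3700 - 5|, |14.3700 - 17|)
= min(9.3700, 2.6300) = 2.6300
Resolvent bound = 1/2.6300 = 0.3802

0.3802


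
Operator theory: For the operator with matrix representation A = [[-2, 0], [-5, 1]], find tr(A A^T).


trace(A * A^T) = sum of squares of all entries
= (-2)^2 + 0^2 + (-5)^2 + 1^2
= 4 + 0 + 25 + 1
= 30

30


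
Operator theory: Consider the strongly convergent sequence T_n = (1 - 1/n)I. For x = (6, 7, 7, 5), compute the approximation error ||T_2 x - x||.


T_2 x - x = (1 - 1/2)x - x = -x/2
||x|| = sqrt(159) = 12.6095
||T_2 x - x|| = ||x||/2 = 12.6095/2 = 6.3048

6.3048


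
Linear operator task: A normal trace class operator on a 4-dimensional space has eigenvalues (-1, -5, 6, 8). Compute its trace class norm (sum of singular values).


For a normal operator, singular values equal |eigenvalues|.
Trace norm = sum |lambda_i| = 1 + 5 + 6 + 8
= 20

20


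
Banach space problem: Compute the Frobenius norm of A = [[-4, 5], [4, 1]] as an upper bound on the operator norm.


||A||_F^2 = sum a_ij^2
= (-4)^2 + 5^2 + 4^2 + 1^2
= 16 + 25 + 16 + 1 = 58
||A||_F = sqrt(58) = 7.6158

7.6158


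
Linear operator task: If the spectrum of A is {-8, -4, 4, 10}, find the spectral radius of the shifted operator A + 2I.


Spectrum of A + 2I = {-6, -2, 6, 12}
Spectral radius = max |lambda| over the shifted spectrum
= max(6, 2, 6, 12) = 12

12


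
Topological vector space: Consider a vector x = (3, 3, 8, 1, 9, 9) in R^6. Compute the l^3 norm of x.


The l^3 norm = (sum |x_i|^3)^(1/3)
Sum of 3th powers = 27 + 27 + 512 + 1 + 729 + 729 = 2025
||x||_3 = (2025)^(1/3) = 12.6515

12.6515


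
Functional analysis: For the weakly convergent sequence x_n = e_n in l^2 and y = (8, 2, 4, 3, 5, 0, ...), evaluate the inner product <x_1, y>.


x_1 = e_1 is the standard basis vector with 1 in position 1.
<x_1, y> = y_1 = 8
As n -> infinity, <x_n, y> -> 0, confirming weak convergence of (x_n) to 0.

8


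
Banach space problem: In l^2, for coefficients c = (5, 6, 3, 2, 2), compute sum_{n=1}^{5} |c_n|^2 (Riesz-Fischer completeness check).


sum |c_n|^2 = 5^2 + 6^2 + 3^2 + 2^2 + 2^2
= 25 + 36 + 9 + 4 + 4
= 78

78


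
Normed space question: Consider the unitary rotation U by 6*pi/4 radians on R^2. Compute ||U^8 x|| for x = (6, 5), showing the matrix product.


U is a rotation by theta = 6*pi/4
U^8 = rotation by 8*theta = 48*pi/4 = 0*pi/4 (mod 2*pi)
cos(0*pi/4) = 1.0000, sin(0*pi/4) = 0.0000
U^8 x = (1.0000 * 6 - 0.0000 * 5, 0.0000 * 6 + 1.0000 * 5)
= (6.0000, 5.0000)
||U^8 x|| = sqrt(6.0000^2 + 5.0000^2) = sqrt(61.0000) = 7.8102

7.8102


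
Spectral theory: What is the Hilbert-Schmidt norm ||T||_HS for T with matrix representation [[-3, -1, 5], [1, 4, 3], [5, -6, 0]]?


The Hilbert-Schmidt norm is sqrt(sum of squares of all entries).
Sum of squares = (-3)^2 + (-1)^2 + 5^2 + 1^2 + 4^2 + 3^2 + 5^2 + (-6)^2 + 0^2
= 9 + 1 + 25 + 1 + 16 + 9 + 25 + 36 + 0 = 122
||T||_HS = sqrt(122) = 11.0454

11.0454


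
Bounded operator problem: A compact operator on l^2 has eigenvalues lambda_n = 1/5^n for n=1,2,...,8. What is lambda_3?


The eigenvalue formula gives lambda_3 = 1/5^3
= 1/125
= 0.0080

0.0080


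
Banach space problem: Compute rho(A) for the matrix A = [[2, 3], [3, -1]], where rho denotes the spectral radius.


For a 2x2 matrix, eigenvalues satisfy lambda^2 - (trace)*lambda + det = 0
trace = 2 + -1 = 1
det = 2*-1 - 3*3 = -11
discriminant = 1^2 - 4*(-11) = 45
spectral radius = max |eigenvalue| = 3.8541

3.8541


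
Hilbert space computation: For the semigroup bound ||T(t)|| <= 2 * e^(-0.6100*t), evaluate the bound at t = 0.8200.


||T(0.8200)|| <= 2 * exp(-0.6100 * 0.8200)
= 2 * exp(-0.5002)
= 2 * 0.6064
= 1.2128

1.2128


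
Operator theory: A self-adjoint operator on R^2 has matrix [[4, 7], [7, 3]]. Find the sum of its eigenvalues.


For a self-adjoint (symmetric) matrix, the eigenvalues are real.
The sum of eigenvalues equals the trace of the matrix.
trace = 4 + 3 = 7

7


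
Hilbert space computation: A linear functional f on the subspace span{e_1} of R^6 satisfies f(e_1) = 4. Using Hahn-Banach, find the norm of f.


The norm of f is given by ||f|| = sup_{||x||=1} |f(x)|.
On span{e_1}, ||e_1|| = 1, so ||f|| = |f(e_1)| / ||e_1||
= |4| / 1 = 4.0000

4.0000


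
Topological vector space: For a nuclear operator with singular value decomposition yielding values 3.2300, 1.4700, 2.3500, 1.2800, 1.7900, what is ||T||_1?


The nuclear norm is the sum of all singular values.
||T||_1 = 3.2300 + 1.4700 + 2.3500 + 1.2800 + 1.7900
= 10.1200

10.1200


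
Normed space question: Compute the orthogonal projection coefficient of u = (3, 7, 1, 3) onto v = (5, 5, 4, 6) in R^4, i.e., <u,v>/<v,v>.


Computing <u,v> = 3*5 + 7*5 + 1*4 + 3*6 = 72
Computing <v,v> = 5^2 + 5^2 + 4^2 + 6^2 = 102
Projection coefficient = 72/102 = 0.7059

0.7059


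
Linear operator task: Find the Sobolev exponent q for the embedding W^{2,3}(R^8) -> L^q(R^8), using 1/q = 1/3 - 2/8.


Using the Sobolev embedding formula: 1/q = 1/p - k/n
1/q = 1/3 - 2/8 = 1/12
q = 1/(1/12) = 12

12.0000


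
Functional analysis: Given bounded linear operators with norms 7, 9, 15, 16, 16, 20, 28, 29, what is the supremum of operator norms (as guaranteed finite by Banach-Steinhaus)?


By the Uniform Boundedness Principle, the supremum of norms is finite.
sup_k ||T_k|| = max(7, 9, 15, 16, 16, 20, 28, 29) = 29

29


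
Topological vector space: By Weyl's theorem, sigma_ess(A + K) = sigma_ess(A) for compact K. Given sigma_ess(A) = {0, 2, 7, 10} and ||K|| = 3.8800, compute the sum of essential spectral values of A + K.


By Weyl's theorem, the essential spectrum is invariant under compact perturbations.
sigma_ess(A + K) = sigma_ess(A) = {0, 2, 7, 10}
Sum = 0 + 2 + 7 + 10 = 19

19


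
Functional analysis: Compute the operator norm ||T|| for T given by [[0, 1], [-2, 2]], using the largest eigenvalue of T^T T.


A^T A = [[4, -4], [-4, 5]]
trace(A^T A) = 9, det(A^T A) = 4
discriminant = 9^2 - 4*4 = 65
Largest eigenvalue of A^T A = (trace + sqrt(disc))/2 = 8.5311
||T|| = sqrt(8.5311) = 2.9208

2.9208


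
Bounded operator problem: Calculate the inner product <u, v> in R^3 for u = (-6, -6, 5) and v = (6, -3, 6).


Computing the standard inner product <u, v> = sum u_i * v_i
= -6*6 + -6*-3 + 5*6
= -36 + 18 + 30
= 12

12


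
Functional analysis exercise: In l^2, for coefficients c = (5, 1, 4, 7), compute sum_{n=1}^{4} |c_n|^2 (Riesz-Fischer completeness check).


sum |c_n|^2 = 5^2 + 1^2 + 4^2 + 7^2
= 25 + 1 + 16 + 49
= 91

91


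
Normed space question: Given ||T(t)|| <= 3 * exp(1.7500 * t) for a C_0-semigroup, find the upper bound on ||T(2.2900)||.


||T(2.2900)|| <= 3 * exp(1.7500 * 2.2900)
= 3 * exp(4.0075)
= 3 * 55.0092
= 165.0275

165.0275


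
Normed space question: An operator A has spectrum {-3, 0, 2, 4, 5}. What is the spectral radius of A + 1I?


Spectrum of A + 1I = {-2, 1, 3, 5, 6}
Spectral radius = max |lambda| over the shifted spectrum
= max(2, 1, 3, 5, 6) = 6

6


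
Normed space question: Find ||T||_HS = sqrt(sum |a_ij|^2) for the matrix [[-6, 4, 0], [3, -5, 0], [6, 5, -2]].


The Hilbert-Schmidt norm is sqrt(sum of squares of all entries).
Sum of squares = (-6)^2 + 4^2 + 0^2 + 3^2 + (-5)^2 + 0^2 + 6^2 + 5^2 + (-2)^2
= 36 + 16 + 0 + 9 + 25 + 0 + 36 + 25 + 4 = 151
||T||_HS = sqrt(151) = 12.2882

12.2882


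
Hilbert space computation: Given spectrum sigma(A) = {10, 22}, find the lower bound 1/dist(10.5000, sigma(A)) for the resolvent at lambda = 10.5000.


dist(10.5000, {10, 22}) = min(|10.5000 - 10|, |10.5000 - 22|)
= min(0.5000, 11.5000) = 0.5000
Resolvent bound = 1/0.5000 = 2.0000

2.0000


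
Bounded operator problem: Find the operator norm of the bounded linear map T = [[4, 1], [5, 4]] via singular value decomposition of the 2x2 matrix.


A^T A = [[41, 24], [24, 17]]
trace(A^T A) = 58, det(A^T A) = 121
discriminant = 58^2 - 4*121 = 2880
Largest eigenvalue of A^T A = (trace + sqrt(disc))/2 = 55.8328
||T|| = sqrt(55.8328) = 7.4721

7.4721


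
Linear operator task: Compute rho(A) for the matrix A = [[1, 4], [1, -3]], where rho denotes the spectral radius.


For a 2x2 matrix, eigenvalues satisfy lambda^2 - (trace)*lambda + det = 0
trace = 1 + -3 = -2
det = 1*-3 - 4*1 = -7
discriminant = (-2)^2 - 4*(-7) = 32
spectral radius = max |eigenvalue| = 3.8284

3.8284


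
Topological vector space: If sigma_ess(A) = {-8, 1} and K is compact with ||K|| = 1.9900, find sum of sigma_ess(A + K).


By Weyl's theorem, the essential spectrum is invariant under compact perturbations.
sigma_ess(A + K) = sigma_ess(A) = {-8, 1}
Sum = -8 + 1 = -7

-7


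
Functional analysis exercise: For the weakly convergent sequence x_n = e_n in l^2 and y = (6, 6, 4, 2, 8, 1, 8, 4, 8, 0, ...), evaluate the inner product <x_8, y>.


x_8 = e_8 is the standard basis vector with 1 in position 8.
<x_8, y> = y_8 = 4
As n -> infinity, <x_n, y> -> 0, confirming weak convergence of (x_n) to 0.

4


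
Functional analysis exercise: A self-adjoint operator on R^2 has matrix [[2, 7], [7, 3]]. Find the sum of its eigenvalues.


For a self-adjoint (symmetric) matrix, the eigenvalues are real.
The sum of eigenvalues equals the trace of the matrix.
trace = 2 + 3 = 5

5


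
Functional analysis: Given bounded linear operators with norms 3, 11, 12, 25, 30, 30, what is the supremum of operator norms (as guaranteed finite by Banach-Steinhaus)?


By the Uniform Boundedness Principle, the supremum of norms is finite.
sup_k ||T_k|| = max(3, 11, 12, 25, 30, 30) = 30

30


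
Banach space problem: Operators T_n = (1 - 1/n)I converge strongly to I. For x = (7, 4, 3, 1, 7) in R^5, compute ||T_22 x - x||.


T_22 x - x = (1 - 1/22)x - x = -x/22
||x|| = sqrt(124) = 11.1355
||T_22 x - x|| = ||x||/22 = 11.1355/22 = 0.5062

0.5062


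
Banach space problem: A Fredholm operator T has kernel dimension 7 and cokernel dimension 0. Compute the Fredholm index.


The Fredholm index is defined as ind(T) = dim(ker T) - dim(coker T)
= 7 - 0
= 7

7


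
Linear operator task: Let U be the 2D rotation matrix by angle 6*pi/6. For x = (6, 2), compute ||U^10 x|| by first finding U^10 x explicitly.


U is a rotation by theta = 6*pi/6
U^10 = rotation by 10*theta = 60*pi/6 = 0*pi/6 (mod 2*pi)
cos(0*pi/6) = 1.0000, sin(0*pi/6) = 0.0000
U^10 x = (1.0000 * 6 - 0.0000 * 2, 0.0000 * 6 + 1.0000 * 2)
= (6.0000, 2.0000)
||U^10 x|| = sqrt(6.0000^2 + 2.0000^2) = sqrt(40.0000) = 6.3246

6.3246


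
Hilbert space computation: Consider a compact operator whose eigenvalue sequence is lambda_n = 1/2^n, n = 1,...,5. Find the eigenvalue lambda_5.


The eigenvalue formula gives lambda_5 = 1/2^5
= 1/32
= 0.0312

0.0312


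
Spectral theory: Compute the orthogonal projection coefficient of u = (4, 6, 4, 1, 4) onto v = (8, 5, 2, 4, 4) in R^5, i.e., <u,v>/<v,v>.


Computing <u,v> = 4*8 + 6*5 + 4*2 + 1*4 + 4*4 = 90
Computing <v,v> = 8^2 + 5^2 + 2^2 + 4^2 + 4^2 = 125
Projection coefficient = 90/125 = 0.7200

0.7200


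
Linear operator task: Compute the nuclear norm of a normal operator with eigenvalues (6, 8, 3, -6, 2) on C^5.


For a normal operator, singular values equal |eigenvalues|.
Trace norm = sum |lambda_i| = 6 + 8 + 3 + 6 + 2
= 25

25


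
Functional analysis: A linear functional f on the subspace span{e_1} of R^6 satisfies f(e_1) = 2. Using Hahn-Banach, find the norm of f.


The norm of f is given by ||f|| = sup_{||x||=1} |f(x)|.
On span{e_1}, ||e_1|| = 1, so ||f|| = |f(e_1)| / ||e_1||
= |2| / 1 = 2.0000

2.0000


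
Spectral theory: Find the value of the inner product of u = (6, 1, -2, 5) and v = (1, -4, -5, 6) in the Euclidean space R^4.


Computing the standard inner product <u, v> = sum u_i * v_i
= 6*1 + 1*-4 + -2*-5 + 5*6
= 6 + -4 + 10 + 30
= 42

42


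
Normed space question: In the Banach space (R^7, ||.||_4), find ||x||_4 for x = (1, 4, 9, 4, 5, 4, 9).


The l^4 norm = (sum |x_i|^4)^(1/4)
Sum of 4th powers = 1 + 256 + 6561 + 256 + 625 + 256 + 6561 = 14516
||x||_4 = (14516)^(1/4) = 10.9764

10.9764


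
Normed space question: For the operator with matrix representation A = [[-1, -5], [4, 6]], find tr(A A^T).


trace(A * A^T) = sum of squares of all entries
= (-1)^2 + (-5)^2 + 4^2 + 6^2
= 1 + 25 + 16 + 36
= 78

78


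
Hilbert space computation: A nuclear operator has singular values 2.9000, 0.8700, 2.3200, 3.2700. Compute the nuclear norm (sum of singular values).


The nuclear norm is the sum of all singular values.
||T||_1 = 2.9000 + 0.8700 + 2.3200 + 3.2700
= 9.3600

9.3600


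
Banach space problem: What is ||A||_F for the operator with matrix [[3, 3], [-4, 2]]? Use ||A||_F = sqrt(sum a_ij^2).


||A||_F^2 = sum a_ij^2
= 3^2 + 3^2 + (-4)^2 + 2^2
= 9 + 9 + 16 + 4 = 38
||A||_F = sqrt(38) = 6.1644

6.1644


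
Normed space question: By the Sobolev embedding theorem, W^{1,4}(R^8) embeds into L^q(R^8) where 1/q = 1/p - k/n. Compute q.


Using the Sobolev embedding formula: 1/q = 1/p - k/n
1/q = 1/4 - 1/8 = 1/8
q = 1/(1/8) = 8

8.0000


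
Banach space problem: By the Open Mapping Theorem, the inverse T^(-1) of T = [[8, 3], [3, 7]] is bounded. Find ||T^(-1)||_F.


det(T) = 8*7 - 3*3 = 47
T^(-1) = (1/47) * [[7, -3], [-3, 8]] = [[0.1489, -0.0638], [-0.0638, 0.1702]]
||T^(-1)||_F^2 = 0.1489^2 + (-0.0638)^2 + (-0.0638)^2 + 0.1702^2 = 0.0593
||T^(-1)||_F = sqrt(0.0593) = 0.2435

0.2435


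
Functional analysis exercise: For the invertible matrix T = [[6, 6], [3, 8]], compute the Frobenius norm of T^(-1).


det(T) = 6*8 - 6*3 = 30
T^(-1) = (1/30) * [[8, -6], [-3, 6]] = [[0.2667, -0.2000], [-0.1000, 0.2000]]
||T^(-1)||_F^2 = 0.2667^2 + (-0.2000)^2 + (-0.1000)^2 + 0.2000^2 = 0.1611
||T^(-1)||_F = sqrt(0.1611) = 0.4014

0.4014


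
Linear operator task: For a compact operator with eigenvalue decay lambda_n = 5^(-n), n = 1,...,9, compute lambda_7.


The eigenvalue formula gives lambda_7 = 1/5^7
= 1/78125
= 1.2800e-05

1.2800e-05


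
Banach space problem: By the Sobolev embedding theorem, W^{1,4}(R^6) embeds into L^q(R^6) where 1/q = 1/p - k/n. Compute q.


Using the Sobolev embedding formula: 1/q = 1/p - k/n
1/q = 1/4 - 1/6 = 1/12
q = 1/(1/12) = 12

12.0000


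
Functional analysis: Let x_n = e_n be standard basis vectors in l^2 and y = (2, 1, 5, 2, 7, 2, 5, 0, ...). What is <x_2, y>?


x_2 = e_2 is the standard basis vector with 1 in position 2.
<x_2, y> = y_2 = 1
As n -> infinity, <x_n, y> -> 0, confirming weak convergence of (x_n) to 0.

1


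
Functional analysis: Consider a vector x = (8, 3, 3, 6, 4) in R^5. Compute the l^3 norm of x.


The l^3 norm = (sum |x_i|^3)^(1/3)
Sum of 3th powers = 512 + 27 + 27 + 216 + 64 = 846
||x||_3 = (846)^(1/3) = 9.4578

9.4578


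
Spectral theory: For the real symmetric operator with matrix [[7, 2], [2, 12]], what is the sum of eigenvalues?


For a self-adjoint (symmetric) matrix, the eigenvalues are real.
The sum of eigenvalues equals the trace of the matrix.
trace = 7 + 12 = 19

19


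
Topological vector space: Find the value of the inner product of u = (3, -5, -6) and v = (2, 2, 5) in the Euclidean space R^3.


Computing the standard inner product <u, v> = sum u_i * v_i
= 3*2 + -5*2 + -6*5
= 6 + -10 + -30
= -34

-34


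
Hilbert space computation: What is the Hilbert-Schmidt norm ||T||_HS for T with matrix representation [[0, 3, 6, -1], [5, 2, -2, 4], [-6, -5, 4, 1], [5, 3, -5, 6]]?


The Hilbert-Schmidt norm is sqrt(sum of squares of all entries).
Sum of squares = 0^2 + 3^2 + 6^2 + (-1)^2 + 5^2 + 2^2 + (-2)^2 + 4^2 + (-6)^2 + (-5)^2 + 4^2 + 1^2 + 5^2 + 3^2 + (-5)^2 + 6^2
= 0 + 9 + 36 + 1 + 25 + 4 + 4 + 16 + 36 + 25 + 16 + 1 + 25 + 9 + 25 + 36 = 268
||T||_HS = sqrt(268) = 16.3707

16.3707


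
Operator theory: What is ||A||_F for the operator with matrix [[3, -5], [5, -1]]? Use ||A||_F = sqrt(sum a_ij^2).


||A||_F^2 = sum a_ij^2
= 3^2 + (-5)^2 + 5^2 + (-1)^2
= 9 + 25 + 25 + 1 = 60
||A||_F = sqrt(60) = 7.7460

7.7460


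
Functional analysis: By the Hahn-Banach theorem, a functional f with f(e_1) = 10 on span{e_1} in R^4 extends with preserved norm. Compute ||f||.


The norm of f is given by ||f|| = sup_{||x||=1} |f(x)|.
On span{e_1}, ||e_1|| = 1, so ||f|| = |f(e_1)| / ||e_1||
= |10| / 1 = 10.0000

10.0000


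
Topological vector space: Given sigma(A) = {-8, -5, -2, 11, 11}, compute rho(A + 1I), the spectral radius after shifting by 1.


Spectrum of A + 1I = {-7, -4, -1, 12, 12}
Spectral radius = max |lambda| over the shifted spectrum
= max(7, 4, 1, 12, 12) = 12

12


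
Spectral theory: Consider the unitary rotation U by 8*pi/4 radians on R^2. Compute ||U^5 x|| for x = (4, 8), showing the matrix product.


U is a rotation by theta = 8*pi/4
U^5 = rotation by 5*theta = 40*pi/4 = 0*pi/4 (mod 2*pi)
cos(0*pi/4) = 1.0000, sin(0*pi/4) = 0.0000
U^5 x = (1.0000 * 4 - 0.0000 * 8, 0.0000 * 4 + 1.0000 * 8)
= (4.0000, 8.0000)
||U^5 x|| = sqrt(4.0000^2 + 8.0000^2) = sqrt(80.0000) = 8.9443

8.9443


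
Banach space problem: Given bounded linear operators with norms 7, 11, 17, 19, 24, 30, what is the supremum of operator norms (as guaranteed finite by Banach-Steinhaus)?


By the Uniform Boundedness Principle, the supremum of norms is finite.
sup_k ||T_k|| = max(7, 11, 17, 19, 24, 30) = 30

30


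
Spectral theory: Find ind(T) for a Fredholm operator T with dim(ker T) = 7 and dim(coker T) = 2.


The Fredholm index is defined as ind(T) = dim(ker T) - dim(coker T)
= 7 - 2
= 5

5


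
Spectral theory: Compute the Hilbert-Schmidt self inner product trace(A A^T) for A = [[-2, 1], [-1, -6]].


trace(A * A^T) = sum of squares of all entries
= (-2)^2 + 1^2 + (-1)^2 + (-6)^2
= 4 + 1 + 1 + 36
= 42

42


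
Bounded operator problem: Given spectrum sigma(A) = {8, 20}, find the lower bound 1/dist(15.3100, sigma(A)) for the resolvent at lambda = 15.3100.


dist(15.3100, {8, 20}) = min(|15.3100 - 8|, |15.3100 - 20|)
= min(7.3100, 4.6900) = 4.6900
Resolvent bound = 1/4.6900 = 0.2132

0.2132


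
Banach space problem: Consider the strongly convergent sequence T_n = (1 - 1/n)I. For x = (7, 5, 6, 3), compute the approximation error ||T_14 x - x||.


T_14 x - x = (1 - 1/14)x - x = -x/14
||x|| = sqrt(119) = 10.9087
||T_14 x - x|| = ||x||/14 = 10.9087/14 = 0.7792

0.7792


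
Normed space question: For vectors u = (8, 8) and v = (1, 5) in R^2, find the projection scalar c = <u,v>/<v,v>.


Computing <u,v> = 8*1 + 8*5 = 48
Computing <v,v> = 1^2 + 5^2 = 26
Projection coefficient = 48/26 = 1.8462

1.8462


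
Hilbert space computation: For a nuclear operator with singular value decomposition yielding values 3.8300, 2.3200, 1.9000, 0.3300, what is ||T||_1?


The nuclear norm is the sum of all singular values.
||T||_1 = 3.8300 + 2.3200 + 1.9000 + 0.3300
= 8.3800

8.3800


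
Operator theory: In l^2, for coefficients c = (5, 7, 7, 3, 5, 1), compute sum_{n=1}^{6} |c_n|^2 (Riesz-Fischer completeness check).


sum |c_n|^2 = 5^2 + 7^2 + 7^2 + 3^2 + 5^2 + 1^2
= 25 + 49 + 49 + 9 + 25 + 1
= 158

158


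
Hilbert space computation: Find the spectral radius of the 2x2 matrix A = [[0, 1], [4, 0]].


For a 2x2 matrix, eigenvalues satisfy lambda^2 - (trace)*lambda + det = 0
trace = 0 + 0 = 0
det = 0*0 - 1*4 = -4
discriminant = 0^2 - 4*(-4) = 16
spectral radius = max |eigenvalue| = 2.0000

2.0000


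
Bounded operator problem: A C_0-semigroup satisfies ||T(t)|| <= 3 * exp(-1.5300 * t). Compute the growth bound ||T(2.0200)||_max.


||T(2.0200)|| <= 3 * exp(-1.5300 * 2.0200)
= 3 * exp(-3.0906)
= 3 * 0.0455
= 0.1364

0.1364


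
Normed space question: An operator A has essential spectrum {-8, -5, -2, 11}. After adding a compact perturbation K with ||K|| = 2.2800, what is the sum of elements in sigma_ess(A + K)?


By Weyl's theorem, the essential spectrum is invariant under compact perturbations.
sigma_ess(A + K) = sigma_ess(A) = {-8, -5, -2, 11}
Sum = -8 + -5 + -2 + 11 = -4

-4


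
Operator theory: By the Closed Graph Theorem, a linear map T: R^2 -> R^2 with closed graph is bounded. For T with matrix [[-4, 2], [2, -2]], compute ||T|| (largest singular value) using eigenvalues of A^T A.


A^T A = [[20, -12], [-12, 8]]
trace(A^T A) = 28, det(A^T A) = 16
discriminant = 28^2 - 4*16 = 720
Largest eigenvalue of A^T A = (trace + sqrt(disc))/2 = 27.4164
||T|| = sqrt(27.4164) = 5.2361

5.2361


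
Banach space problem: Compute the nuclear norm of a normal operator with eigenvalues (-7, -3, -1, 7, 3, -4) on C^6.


For a normal operator, singular values equal |eigenvalues|.
Trace norm = sum |lambda_i| = 7 + 3 + 1 + 7 + 3 + 4
= 25

25


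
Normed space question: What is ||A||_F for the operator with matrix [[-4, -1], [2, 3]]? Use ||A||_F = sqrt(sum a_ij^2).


||A||_F^2 = sum a_ij^2
= (-4)^2 + (-1)^2 + 2^2 + 3^2
= 16 + 1 + 4 + 9 = 30
||A||_F = sqrt(30) = 5.4772

5.4772


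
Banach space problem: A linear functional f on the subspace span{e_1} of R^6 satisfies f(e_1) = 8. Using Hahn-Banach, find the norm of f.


The norm of f is given by ||f|| = sup_{||x||=1} |f(x)|.
On span{e_1}, ||e_1|| = 1, so ||f|| = |f(e_1)| / ||e_1||
= |8| / 1 = 8.0000

8.0000


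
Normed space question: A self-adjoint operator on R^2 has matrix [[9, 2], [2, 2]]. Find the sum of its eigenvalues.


For a self-adjoint (symmetric) matrix, the eigenvalues are real.
The sum of eigenvalues equals the trace of the matrix.
trace = 9 + 2 = 11

11


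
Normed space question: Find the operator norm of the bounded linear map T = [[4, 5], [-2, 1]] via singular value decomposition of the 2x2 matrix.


A^T A = [[20, 18], [18, 26]]
trace(A^T A) = 46, det(A^T A) = 196
discriminant = 46^2 - 4*196 = 1332
Largest eigenvalue of A^T A = (trace + sqrt(disc))/2 = 41.2483
||T|| = sqrt(41.2483) = 6.4225

6.4225


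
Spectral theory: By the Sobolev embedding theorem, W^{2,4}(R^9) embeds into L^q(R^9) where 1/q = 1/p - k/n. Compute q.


Using the Sobolev embedding formula: 1/q = 1/p - k/n
1/q = 1/4 - 2/9 = 1/36
q = 1/(1/36) = 36

36.0000


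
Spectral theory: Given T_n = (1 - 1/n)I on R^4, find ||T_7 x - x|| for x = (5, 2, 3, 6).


T_7 x - x = (1 - 1/7)x - x = -x/7
||x|| = sqrt(74) = 8.6023
||T_7 x - x|| = ||x||/7 = 8.6023/7 = 1.2289

1.2289


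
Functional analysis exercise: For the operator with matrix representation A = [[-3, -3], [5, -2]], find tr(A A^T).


trace(A * A^T) = sum of squares of all entries
= (-3)^2 + (-3)^2 + 5^2 + (-2)^2
= 9 + 9 + 25 + 4
= 47

47


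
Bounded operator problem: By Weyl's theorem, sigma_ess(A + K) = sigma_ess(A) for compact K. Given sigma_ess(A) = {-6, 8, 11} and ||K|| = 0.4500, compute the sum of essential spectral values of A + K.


By Weyl's theorem, the essential spectrum is invariant under compact perturbations.
sigma_ess(A + K) = sigma_ess(A) = {-6, 8, 11}
Sum = -6 + 8 + 11 = 13

13
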